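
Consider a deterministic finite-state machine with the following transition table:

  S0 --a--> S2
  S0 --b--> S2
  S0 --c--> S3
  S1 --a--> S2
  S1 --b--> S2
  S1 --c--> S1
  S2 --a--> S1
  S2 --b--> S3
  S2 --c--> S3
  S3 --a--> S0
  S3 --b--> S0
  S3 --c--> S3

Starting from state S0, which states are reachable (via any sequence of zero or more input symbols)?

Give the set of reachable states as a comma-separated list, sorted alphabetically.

Answer: S0, S1, S2, S3

Derivation:
BFS from S0:
  visit S0: S0--a-->S2 (new), S0--b-->S2 (seen), S0--c-->S3 (new)
  visit S2: S2--a-->S1 (new), S2--b-->S3 (seen), S2--c-->S3 (seen)
  visit S3: S3--a-->S0 (seen), S3--b-->S0 (seen), S3--c-->S3 (seen)
  visit S1: S1--a-->S2 (seen), S1--b-->S2 (seen), S1--c-->S1 (seen)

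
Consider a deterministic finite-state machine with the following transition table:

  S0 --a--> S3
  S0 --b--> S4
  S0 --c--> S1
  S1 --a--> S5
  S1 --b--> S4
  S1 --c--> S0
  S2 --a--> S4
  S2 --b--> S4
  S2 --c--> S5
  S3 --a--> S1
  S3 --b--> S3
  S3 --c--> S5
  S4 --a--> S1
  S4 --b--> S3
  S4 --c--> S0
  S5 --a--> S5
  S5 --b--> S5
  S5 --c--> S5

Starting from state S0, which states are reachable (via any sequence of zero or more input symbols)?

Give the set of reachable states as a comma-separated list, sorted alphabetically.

BFS from S0:
  visit S0: S0--a-->S3 (new), S0--b-->S4 (new), S0--c-->S1 (new)
  visit S3: S3--a-->S1 (seen), S3--b-->S3 (seen), S3--c-->S5 (new)
  visit S4: S4--a-->S1 (seen), S4--b-->S3 (seen), S4--c-->S0 (seen)
  visit S1: S1--a-->S5 (seen), S1--b-->S4 (seen), S1--c-->S0 (seen)
  visit S5: S5--a-->S5 (seen), S5--b-->S5 (seen), S5--c-->S5 (seen)

Answer: S0, S1, S3, S4, S5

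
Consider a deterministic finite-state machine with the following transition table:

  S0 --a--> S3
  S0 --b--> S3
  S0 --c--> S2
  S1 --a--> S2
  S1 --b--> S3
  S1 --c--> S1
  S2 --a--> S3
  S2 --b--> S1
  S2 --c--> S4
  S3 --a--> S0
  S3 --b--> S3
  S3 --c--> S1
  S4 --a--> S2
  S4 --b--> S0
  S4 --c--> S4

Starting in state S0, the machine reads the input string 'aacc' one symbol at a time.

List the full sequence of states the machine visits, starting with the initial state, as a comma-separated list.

Answer: S0, S3, S0, S2, S4

Derivation:
Start: S0
  read 'a': S0 --a--> S3
  read 'a': S3 --a--> S0
  read 'c': S0 --c--> S2
  read 'c': S2 --c--> S4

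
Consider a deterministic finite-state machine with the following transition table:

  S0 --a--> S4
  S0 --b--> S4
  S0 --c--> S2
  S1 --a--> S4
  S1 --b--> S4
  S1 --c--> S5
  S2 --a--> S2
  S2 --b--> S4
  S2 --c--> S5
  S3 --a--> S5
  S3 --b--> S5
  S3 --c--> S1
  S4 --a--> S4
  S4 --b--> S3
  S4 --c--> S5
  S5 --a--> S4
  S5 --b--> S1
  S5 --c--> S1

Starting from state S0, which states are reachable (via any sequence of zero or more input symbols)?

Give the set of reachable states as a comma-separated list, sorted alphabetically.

BFS from S0:
  visit S0: S0--a-->S4 (new), S0--b-->S4 (seen), S0--c-->S2 (new)
  visit S4: S4--a-->S4 (seen), S4--b-->S3 (new), S4--c-->S5 (new)
  visit S2: S2--a-->S2 (seen), S2--b-->S4 (seen), S2--c-->S5 (seen)
  visit S3: S3--a-->S5 (seen), S3--b-->S5 (seen), S3--c-->S1 (new)
  visit S5: S5--a-->S4 (seen), S5--b-->S1 (seen), S5--c-->S1 (seen)
  visit S1: S1--a-->S4 (seen), S1--b-->S4 (seen), S1--c-->S5 (seen)

Answer: S0, S1, S2, S3, S4, S5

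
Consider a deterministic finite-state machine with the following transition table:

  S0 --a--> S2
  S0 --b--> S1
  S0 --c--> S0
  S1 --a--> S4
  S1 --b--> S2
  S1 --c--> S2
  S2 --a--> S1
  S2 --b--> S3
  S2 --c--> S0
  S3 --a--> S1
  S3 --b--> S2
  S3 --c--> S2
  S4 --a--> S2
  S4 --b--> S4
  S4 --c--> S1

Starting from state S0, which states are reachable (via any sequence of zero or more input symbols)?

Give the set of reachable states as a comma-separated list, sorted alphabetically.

BFS from S0:
  visit S0: S0--a-->S2 (new), S0--b-->S1 (new), S0--c-->S0 (seen)
  visit S2: S2--a-->S1 (seen), S2--b-->S3 (new), S2--c-->S0 (seen)
  visit S1: S1--a-->S4 (new), S1--b-->S2 (seen), S1--c-->S2 (seen)
  visit S3: S3--a-->S1 (seen), S3--b-->S2 (seen), S3--c-->S2 (seen)
  visit S4: S4--a-->S2 (seen), S4--b-->S4 (seen), S4--c-->S1 (seen)

Answer: S0, S1, S2, S3, S4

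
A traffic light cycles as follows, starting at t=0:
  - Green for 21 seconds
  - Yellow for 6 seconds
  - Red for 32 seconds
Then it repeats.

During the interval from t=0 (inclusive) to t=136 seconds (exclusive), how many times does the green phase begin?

Answer: 3

Derivation:
Cycle = 21+6+32 = 59s
green phase starts at t = k*59 + 0 for k=0,1,2,...
Need k*59+0 < 136 → k < 2.305
k ∈ {0, ..., 2} → 3 starts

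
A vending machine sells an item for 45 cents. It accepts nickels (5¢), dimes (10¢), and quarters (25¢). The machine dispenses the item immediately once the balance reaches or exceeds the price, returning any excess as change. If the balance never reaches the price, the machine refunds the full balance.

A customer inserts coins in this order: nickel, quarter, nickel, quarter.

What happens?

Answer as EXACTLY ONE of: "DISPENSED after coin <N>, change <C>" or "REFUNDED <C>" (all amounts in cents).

Answer: DISPENSED after coin 4, change 15

Derivation:
Price: 45¢
Coin 1 (nickel, 5¢): balance = 5¢
Coin 2 (quarter, 25¢): balance = 30¢
Coin 3 (nickel, 5¢): balance = 35¢
Coin 4 (quarter, 25¢): balance = 60¢
  → balance >= price → DISPENSE, change = 60 - 45 = 15¢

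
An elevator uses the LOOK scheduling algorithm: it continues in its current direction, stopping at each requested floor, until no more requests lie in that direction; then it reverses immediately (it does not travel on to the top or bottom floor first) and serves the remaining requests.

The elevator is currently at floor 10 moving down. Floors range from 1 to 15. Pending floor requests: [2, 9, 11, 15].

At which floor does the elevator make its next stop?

Answer: 9

Derivation:
Current floor: 10, direction: down
Requests above: [11, 15]
Requests below: [2, 9]
Moving down and requests lie below → nearest below is max([2, 9]) = 9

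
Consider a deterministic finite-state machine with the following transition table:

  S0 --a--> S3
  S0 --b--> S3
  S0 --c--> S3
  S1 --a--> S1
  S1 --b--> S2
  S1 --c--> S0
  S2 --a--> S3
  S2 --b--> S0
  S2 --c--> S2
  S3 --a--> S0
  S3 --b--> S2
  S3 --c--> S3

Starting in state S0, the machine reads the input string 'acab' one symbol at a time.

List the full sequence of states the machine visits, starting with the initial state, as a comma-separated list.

Start: S0
  read 'a': S0 --a--> S3
  read 'c': S3 --c--> S3
  read 'a': S3 --a--> S0
  read 'b': S0 --b--> S3

Answer: S0, S3, S3, S0, S3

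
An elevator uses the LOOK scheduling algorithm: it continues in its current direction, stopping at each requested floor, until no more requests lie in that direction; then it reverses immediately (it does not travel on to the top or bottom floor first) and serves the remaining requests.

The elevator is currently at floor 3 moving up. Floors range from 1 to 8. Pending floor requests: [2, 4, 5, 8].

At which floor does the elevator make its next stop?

Answer: 4

Derivation:
Current floor: 3, direction: up
Requests above: [4, 5, 8]
Requests below: [2]
Moving up and requests lie above → nearest above is min([4, 5, 8]) = 4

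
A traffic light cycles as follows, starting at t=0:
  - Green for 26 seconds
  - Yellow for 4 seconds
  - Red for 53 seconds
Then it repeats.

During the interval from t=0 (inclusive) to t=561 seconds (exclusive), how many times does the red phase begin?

Answer: 7

Derivation:
Cycle = 26+4+53 = 83s
red phase starts at t = k*83 + 30 for k=0,1,2,...
Need k*83+30 < 561 → k < 6.398
k ∈ {0, ..., 6} → 7 starts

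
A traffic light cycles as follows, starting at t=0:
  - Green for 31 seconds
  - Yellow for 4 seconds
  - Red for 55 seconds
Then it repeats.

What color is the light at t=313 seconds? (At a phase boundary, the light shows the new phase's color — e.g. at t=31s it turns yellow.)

Answer: red

Derivation:
Cycle length = 31 + 4 + 55 = 90s
t = 313, phase_t = 313 mod 90 = 43
43 >= 35 → RED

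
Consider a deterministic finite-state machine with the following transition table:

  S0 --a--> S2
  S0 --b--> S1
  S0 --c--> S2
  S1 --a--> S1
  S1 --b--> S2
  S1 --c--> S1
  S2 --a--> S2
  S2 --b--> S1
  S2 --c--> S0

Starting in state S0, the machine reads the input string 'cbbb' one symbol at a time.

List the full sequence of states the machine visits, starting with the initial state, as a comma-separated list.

Start: S0
  read 'c': S0 --c--> S2
  read 'b': S2 --b--> S1
  read 'b': S1 --b--> S2
  read 'b': S2 --b--> S1

Answer: S0, S2, S1, S2, S1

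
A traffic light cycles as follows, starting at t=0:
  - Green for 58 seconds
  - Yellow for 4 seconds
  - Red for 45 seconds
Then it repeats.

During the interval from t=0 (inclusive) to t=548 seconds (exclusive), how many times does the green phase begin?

Cycle = 58+4+45 = 107s
green phase starts at t = k*107 + 0 for k=0,1,2,...
Need k*107+0 < 548 → k < 5.121
k ∈ {0, ..., 5} → 6 starts

Answer: 6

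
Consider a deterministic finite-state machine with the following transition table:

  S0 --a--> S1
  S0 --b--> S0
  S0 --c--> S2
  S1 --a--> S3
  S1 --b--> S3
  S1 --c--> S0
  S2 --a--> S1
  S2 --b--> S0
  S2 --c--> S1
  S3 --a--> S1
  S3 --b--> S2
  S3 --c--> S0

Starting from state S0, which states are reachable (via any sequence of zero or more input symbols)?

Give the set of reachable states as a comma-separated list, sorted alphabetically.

Answer: S0, S1, S2, S3

Derivation:
BFS from S0:
  visit S0: S0--a-->S1 (new), S0--b-->S0 (seen), S0--c-->S2 (new)
  visit S1: S1--a-->S3 (new), S1--b-->S3 (seen), S1--c-->S0 (seen)
  visit S2: S2--a-->S1 (seen), S2--b-->S0 (seen), S2--c-->S1 (seen)
  visit S3: S3--a-->S1 (seen), S3--b-->S2 (seen), S3--c-->S0 (seen)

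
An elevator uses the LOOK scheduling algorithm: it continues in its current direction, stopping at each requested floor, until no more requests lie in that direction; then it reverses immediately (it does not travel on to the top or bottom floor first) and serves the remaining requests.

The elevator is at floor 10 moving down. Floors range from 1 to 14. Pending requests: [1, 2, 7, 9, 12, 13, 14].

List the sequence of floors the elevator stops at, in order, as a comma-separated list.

Answer: 9, 7, 2, 1, 12, 13, 14

Derivation:
Current: 10, moving DOWN
Serve below first (descending): [9, 7, 2, 1]
Then reverse, serve above (ascending): [12, 13, 14]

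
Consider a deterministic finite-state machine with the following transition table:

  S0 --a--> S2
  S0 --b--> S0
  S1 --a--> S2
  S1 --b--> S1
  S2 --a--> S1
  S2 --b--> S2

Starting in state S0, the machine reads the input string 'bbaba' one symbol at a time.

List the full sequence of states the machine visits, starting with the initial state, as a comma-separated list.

Start: S0
  read 'b': S0 --b--> S0
  read 'b': S0 --b--> S0
  read 'a': S0 --a--> S2
  read 'b': S2 --b--> S2
  read 'a': S2 --a--> S1

Answer: S0, S0, S0, S2, S2, S1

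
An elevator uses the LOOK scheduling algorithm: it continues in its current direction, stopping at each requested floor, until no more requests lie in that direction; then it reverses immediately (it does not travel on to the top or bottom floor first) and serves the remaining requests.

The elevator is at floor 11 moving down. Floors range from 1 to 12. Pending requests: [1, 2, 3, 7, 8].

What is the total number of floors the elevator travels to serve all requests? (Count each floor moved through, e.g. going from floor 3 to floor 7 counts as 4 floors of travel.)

Start at floor 11 moving down, LOOK stop order: [8, 7, 3, 2, 1]
  11 → 8: |8-11| = 3, total = 3
  8 → 7: |7-8| = 1, total = 4
  7 → 3: |3-7| = 4, total = 8
  3 → 2: |2-3| = 1, total = 9
  2 → 1: |1-2| = 1, total = 10

Answer: 10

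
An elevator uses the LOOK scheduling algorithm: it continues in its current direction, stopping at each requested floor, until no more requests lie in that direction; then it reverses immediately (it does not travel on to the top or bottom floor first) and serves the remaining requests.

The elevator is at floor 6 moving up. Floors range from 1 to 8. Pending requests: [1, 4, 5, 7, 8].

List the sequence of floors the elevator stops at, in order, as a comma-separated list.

Current: 6, moving UP
Serve above first (ascending): [7, 8]
Then reverse, serve below (descending): [5, 4, 1]

Answer: 7, 8, 5, 4, 1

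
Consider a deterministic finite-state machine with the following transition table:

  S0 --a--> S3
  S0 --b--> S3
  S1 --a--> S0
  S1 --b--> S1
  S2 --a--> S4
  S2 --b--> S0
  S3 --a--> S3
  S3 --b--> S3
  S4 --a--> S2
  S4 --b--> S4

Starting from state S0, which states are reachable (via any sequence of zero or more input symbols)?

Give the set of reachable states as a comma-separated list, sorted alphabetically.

BFS from S0:
  visit S0: S0--a-->S3 (new), S0--b-->S3 (seen)
  visit S3: S3--a-->S3 (seen), S3--b-->S3 (seen)

Answer: S0, S3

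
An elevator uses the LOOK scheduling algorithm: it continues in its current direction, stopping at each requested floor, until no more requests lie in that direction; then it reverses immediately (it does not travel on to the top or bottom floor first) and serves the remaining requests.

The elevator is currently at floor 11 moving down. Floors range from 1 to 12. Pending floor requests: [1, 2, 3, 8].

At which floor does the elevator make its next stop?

Answer: 8

Derivation:
Current floor: 11, direction: down
Requests above: []
Requests below: [1, 2, 3, 8]
Moving down and requests lie below → nearest below is max([1, 2, 3, 8]) = 8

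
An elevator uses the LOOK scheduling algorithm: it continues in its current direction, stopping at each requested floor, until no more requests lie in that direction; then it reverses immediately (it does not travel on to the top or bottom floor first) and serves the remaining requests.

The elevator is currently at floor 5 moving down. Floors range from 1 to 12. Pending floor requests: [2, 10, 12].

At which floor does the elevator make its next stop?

Current floor: 5, direction: down
Requests above: [10, 12]
Requests below: [2]
Moving down and requests lie below → nearest below is max([2]) = 2

Answer: 2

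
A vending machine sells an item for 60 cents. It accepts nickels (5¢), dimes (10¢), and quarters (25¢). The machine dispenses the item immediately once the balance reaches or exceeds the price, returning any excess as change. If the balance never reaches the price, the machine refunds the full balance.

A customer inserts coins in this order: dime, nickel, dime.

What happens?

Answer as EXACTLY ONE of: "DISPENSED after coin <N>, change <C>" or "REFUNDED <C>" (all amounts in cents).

Price: 60¢
Coin 1 (dime, 10¢): balance = 10¢
Coin 2 (nickel, 5¢): balance = 15¢
Coin 3 (dime, 10¢): balance = 25¢
All coins inserted, balance 25¢ < price 60¢ → REFUND 25¢

Answer: REFUNDED 25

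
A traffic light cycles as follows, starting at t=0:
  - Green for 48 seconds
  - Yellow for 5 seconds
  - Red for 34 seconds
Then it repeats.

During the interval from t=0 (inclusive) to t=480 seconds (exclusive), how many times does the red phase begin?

Answer: 5

Derivation:
Cycle = 48+5+34 = 87s
red phase starts at t = k*87 + 53 for k=0,1,2,...
Need k*87+53 < 480 → k < 4.908
k ∈ {0, ..., 4} → 5 starts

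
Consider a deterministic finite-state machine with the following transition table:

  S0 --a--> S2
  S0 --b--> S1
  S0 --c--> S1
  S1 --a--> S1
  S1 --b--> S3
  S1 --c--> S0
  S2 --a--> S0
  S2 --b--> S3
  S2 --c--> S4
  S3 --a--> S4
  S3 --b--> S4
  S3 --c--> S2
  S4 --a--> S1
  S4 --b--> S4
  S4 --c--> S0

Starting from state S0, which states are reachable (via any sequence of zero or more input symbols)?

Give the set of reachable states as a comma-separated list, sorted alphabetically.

Answer: S0, S1, S2, S3, S4

Derivation:
BFS from S0:
  visit S0: S0--a-->S2 (new), S0--b-->S1 (new), S0--c-->S1 (seen)
  visit S2: S2--a-->S0 (seen), S2--b-->S3 (new), S2--c-->S4 (new)
  visit S1: S1--a-->S1 (seen), S1--b-->S3 (seen), S1--c-->S0 (seen)
  visit S3: S3--a-->S4 (seen), S3--b-->S4 (seen), S3--c-->S2 (seen)
  visit S4: S4--a-->S1 (seen), S4--b-->S4 (seen), S4--c-->S0 (seen)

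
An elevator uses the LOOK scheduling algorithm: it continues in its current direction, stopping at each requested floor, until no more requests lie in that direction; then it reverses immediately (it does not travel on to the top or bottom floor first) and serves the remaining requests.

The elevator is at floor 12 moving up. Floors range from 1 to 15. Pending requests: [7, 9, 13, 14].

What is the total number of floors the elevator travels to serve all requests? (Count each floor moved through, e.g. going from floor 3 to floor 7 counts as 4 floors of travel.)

Start at floor 12 moving up, LOOK stop order: [13, 14, 9, 7]
  12 → 13: |13-12| = 1, total = 1
  13 → 14: |14-13| = 1, total = 2
  14 → 9: |9-14| = 5, total = 7
  9 → 7: |7-9| = 2, total = 9

Answer: 9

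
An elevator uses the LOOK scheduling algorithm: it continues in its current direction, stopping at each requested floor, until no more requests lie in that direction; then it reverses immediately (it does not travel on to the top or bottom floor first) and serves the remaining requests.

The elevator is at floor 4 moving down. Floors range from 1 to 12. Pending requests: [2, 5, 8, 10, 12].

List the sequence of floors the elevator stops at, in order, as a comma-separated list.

Answer: 2, 5, 8, 10, 12

Derivation:
Current: 4, moving DOWN
Serve below first (descending): [2]
Then reverse, serve above (ascending): [5, 8, 10, 12]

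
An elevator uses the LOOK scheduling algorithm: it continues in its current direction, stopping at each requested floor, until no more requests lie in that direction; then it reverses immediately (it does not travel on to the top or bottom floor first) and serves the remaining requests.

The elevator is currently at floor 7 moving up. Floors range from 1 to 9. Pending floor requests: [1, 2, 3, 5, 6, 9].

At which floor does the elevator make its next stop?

Current floor: 7, direction: up
Requests above: [9]
Requests below: [1, 2, 3, 5, 6]
Moving up and requests lie above → nearest above is min([9]) = 9

Answer: 9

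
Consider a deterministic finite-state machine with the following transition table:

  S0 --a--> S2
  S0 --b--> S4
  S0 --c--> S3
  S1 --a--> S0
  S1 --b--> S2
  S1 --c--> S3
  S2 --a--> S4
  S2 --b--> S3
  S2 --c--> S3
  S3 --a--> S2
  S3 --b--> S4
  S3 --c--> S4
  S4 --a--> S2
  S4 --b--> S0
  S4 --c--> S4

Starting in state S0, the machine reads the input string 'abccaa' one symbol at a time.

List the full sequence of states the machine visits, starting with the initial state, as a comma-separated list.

Answer: S0, S2, S3, S4, S4, S2, S4

Derivation:
Start: S0
  read 'a': S0 --a--> S2
  read 'b': S2 --b--> S3
  read 'c': S3 --c--> S4
  read 'c': S4 --c--> S4
  read 'a': S4 --a--> S2
  read 'a': S2 --a--> S4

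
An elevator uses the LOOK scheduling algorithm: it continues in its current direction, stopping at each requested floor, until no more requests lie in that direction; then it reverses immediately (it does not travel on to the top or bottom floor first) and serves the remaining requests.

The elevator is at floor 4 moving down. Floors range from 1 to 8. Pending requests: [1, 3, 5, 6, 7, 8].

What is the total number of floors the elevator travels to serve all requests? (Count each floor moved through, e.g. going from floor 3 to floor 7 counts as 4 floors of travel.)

Start at floor 4 moving down, LOOK stop order: [3, 1, 5, 6, 7, 8]
  4 → 3: |3-4| = 1, total = 1
  3 → 1: |1-3| = 2, total = 3
  1 → 5: |5-1| = 4, total = 7
  5 → 6: |6-5| = 1, total = 8
  6 → 7: |7-6| = 1, total = 9
  7 → 8: |8-7| = 1, total = 10

Answer: 10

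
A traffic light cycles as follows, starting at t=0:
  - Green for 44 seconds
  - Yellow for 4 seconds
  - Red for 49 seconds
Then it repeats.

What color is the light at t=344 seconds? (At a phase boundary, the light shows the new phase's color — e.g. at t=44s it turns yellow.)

Answer: red

Derivation:
Cycle length = 44 + 4 + 49 = 97s
t = 344, phase_t = 344 mod 97 = 53
53 >= 48 → RED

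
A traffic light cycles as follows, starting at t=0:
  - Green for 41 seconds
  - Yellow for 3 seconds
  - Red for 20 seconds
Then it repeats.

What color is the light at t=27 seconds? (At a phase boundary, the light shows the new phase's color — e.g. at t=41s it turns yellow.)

Answer: green

Derivation:
Cycle length = 41 + 3 + 20 = 64s
t = 27, phase_t = 27 mod 64 = 27
27 < 41 (green end) → GREEN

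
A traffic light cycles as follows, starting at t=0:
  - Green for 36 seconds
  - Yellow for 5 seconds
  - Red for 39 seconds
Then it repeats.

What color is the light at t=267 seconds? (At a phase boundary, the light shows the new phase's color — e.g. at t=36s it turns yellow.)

Cycle length = 36 + 5 + 39 = 80s
t = 267, phase_t = 267 mod 80 = 27
27 < 36 (green end) → GREEN

Answer: green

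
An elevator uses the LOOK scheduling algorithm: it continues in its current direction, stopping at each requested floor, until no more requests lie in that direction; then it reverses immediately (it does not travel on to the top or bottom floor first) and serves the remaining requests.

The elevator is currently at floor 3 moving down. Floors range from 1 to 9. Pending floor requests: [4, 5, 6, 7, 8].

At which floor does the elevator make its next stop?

Current floor: 3, direction: down
Requests above: [4, 5, 6, 7, 8]
Requests below: []
Moving down but no requests below → reverse; nearest above is min([4, 5, 6, 7, 8]) = 4

Answer: 4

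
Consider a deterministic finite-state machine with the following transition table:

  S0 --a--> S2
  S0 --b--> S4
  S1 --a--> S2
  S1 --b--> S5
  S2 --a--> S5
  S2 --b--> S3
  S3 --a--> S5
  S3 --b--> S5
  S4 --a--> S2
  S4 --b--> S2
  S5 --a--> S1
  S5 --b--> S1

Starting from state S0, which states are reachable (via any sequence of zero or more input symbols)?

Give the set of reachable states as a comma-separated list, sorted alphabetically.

Answer: S0, S1, S2, S3, S4, S5

Derivation:
BFS from S0:
  visit S0: S0--a-->S2 (new), S0--b-->S4 (new)
  visit S2: S2--a-->S5 (new), S2--b-->S3 (new)
  visit S4: S4--a-->S2 (seen), S4--b-->S2 (seen)
  visit S5: S5--a-->S1 (new), S5--b-->S1 (seen)
  visit S3: S3--a-->S5 (seen), S3--b-->S5 (seen)
  visit S1: S1--a-->S2 (seen), S1--b-->S5 (seen)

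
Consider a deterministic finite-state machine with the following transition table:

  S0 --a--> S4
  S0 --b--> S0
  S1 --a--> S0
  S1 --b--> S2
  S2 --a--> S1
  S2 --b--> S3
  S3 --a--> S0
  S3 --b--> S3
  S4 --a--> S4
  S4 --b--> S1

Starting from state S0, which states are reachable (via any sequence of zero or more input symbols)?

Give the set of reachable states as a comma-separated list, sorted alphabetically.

BFS from S0:
  visit S0: S0--a-->S4 (new), S0--b-->S0 (seen)
  visit S4: S4--a-->S4 (seen), S4--b-->S1 (new)
  visit S1: S1--a-->S0 (seen), S1--b-->S2 (new)
  visit S2: S2--a-->S1 (seen), S2--b-->S3 (new)
  visit S3: S3--a-->S0 (seen), S3--b-->S3 (seen)

Answer: S0, S1, S2, S3, S4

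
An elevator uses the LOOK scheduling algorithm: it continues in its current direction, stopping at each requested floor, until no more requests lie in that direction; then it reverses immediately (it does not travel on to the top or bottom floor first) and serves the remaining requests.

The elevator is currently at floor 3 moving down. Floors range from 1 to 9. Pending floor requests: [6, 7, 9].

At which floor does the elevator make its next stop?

Current floor: 3, direction: down
Requests above: [6, 7, 9]
Requests below: []
Moving down but no requests below → reverse; nearest above is min([6, 7, 9]) = 6

Answer: 6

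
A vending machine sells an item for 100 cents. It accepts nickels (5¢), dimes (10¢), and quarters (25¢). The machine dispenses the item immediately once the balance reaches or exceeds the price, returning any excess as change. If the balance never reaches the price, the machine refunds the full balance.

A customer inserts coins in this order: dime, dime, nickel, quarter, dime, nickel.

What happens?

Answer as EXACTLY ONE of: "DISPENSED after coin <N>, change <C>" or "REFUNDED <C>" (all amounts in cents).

Answer: REFUNDED 65

Derivation:
Price: 100¢
Coin 1 (dime, 10¢): balance = 10¢
Coin 2 (dime, 10¢): balance = 20¢
Coin 3 (nickel, 5¢): balance = 25¢
Coin 4 (quarter, 25¢): balance = 50¢
Coin 5 (dime, 10¢): balance = 60¢
Coin 6 (nickel, 5¢): balance = 65¢
All coins inserted, balance 65¢ < price 100¢ → REFUND 65¢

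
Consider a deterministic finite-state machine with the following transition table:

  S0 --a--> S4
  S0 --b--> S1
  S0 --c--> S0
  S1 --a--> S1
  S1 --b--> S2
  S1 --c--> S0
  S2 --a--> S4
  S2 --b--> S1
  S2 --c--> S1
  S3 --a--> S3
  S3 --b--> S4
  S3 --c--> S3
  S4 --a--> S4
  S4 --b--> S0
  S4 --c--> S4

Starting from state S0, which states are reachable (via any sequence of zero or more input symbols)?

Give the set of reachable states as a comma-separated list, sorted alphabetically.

BFS from S0:
  visit S0: S0--a-->S4 (new), S0--b-->S1 (new), S0--c-->S0 (seen)
  visit S4: S4--a-->S4 (seen), S4--b-->S0 (seen), S4--c-->S4 (seen)
  visit S1: S1--a-->S1 (seen), S1--b-->S2 (new), S1--c-->S0 (seen)
  visit S2: S2--a-->S4 (seen), S2--b-->S1 (seen), S2--c-->S1 (seen)

Answer: S0, S1, S2, S4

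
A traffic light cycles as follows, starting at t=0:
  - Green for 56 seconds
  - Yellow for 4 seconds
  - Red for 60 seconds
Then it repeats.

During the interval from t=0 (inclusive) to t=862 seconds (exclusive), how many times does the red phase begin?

Cycle = 56+4+60 = 120s
red phase starts at t = k*120 + 60 for k=0,1,2,...
Need k*120+60 < 862 → k < 6.683
k ∈ {0, ..., 6} → 7 starts

Answer: 7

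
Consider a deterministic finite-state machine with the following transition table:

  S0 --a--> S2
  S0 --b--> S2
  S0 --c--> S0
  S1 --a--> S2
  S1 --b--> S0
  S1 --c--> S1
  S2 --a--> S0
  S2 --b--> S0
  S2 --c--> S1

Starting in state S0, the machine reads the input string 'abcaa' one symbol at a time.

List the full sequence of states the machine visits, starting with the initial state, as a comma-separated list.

Answer: S0, S2, S0, S0, S2, S0

Derivation:
Start: S0
  read 'a': S0 --a--> S2
  read 'b': S2 --b--> S0
  read 'c': S0 --c--> S0
  read 'a': S0 --a--> S2
  read 'a': S2 --a--> S0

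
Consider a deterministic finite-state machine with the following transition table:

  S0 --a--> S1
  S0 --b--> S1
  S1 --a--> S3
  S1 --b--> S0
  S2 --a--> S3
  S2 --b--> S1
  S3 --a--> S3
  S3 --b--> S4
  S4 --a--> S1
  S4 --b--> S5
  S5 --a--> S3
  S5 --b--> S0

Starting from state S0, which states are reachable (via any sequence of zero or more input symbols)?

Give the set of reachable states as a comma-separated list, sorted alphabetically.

Answer: S0, S1, S3, S4, S5

Derivation:
BFS from S0:
  visit S0: S0--a-->S1 (new), S0--b-->S1 (seen)
  visit S1: S1--a-->S3 (new), S1--b-->S0 (seen)
  visit S3: S3--a-->S3 (seen), S3--b-->S4 (new)
  visit S4: S4--a-->S1 (seen), S4--b-->S5 (new)
  visit S5: S5--a-->S3 (seen), S5--b-->S0 (seen)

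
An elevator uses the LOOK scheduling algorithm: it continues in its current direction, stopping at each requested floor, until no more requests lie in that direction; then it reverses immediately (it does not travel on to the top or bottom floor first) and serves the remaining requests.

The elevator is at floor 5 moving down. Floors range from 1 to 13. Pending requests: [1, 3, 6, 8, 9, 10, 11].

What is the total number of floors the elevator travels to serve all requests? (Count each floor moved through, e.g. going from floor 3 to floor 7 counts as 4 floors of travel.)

Start at floor 5 moving down, LOOK stop order: [3, 1, 6, 8, 9, 10, 11]
  5 → 3: |3-5| = 2, total = 2
  3 → 1: |1-3| = 2, total = 4
  1 → 6: |6-1| = 5, total = 9
  6 → 8: |8-6| = 2, total = 11
  8 → 9: |9-8| = 1, total = 12
  9 → 10: |10-9| = 1, total = 13
  10 → 11: |11-10| = 1, total = 14

Answer: 14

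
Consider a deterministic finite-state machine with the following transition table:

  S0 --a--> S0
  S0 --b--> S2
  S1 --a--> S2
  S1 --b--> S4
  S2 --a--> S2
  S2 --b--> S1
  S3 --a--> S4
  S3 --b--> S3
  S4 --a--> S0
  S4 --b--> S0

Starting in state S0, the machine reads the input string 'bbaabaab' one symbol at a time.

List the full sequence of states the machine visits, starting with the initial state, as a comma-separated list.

Start: S0
  read 'b': S0 --b--> S2
  read 'b': S2 --b--> S1
  read 'a': S1 --a--> S2
  read 'a': S2 --a--> S2
  read 'b': S2 --b--> S1
  read 'a': S1 --a--> S2
  read 'a': S2 --a--> S2
  read 'b': S2 --b--> S1

Answer: S0, S2, S1, S2, S2, S1, S2, S2, S1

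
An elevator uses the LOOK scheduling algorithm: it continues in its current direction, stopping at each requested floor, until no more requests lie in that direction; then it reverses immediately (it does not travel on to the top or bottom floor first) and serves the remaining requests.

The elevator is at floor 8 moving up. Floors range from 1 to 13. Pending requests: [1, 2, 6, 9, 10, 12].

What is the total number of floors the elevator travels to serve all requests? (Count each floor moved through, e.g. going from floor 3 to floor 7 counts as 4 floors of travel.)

Start at floor 8 moving up, LOOK stop order: [9, 10, 12, 6, 2, 1]
  8 → 9: |9-8| = 1, total = 1
  9 → 10: |10-9| = 1, total = 2
  10 → 12: |12-10| = 2, total = 4
  12 → 6: |6-12| = 6, total = 10
  6 → 2: |2-6| = 4, total = 14
  2 → 1: |1-2| = 1, total = 15

Answer: 15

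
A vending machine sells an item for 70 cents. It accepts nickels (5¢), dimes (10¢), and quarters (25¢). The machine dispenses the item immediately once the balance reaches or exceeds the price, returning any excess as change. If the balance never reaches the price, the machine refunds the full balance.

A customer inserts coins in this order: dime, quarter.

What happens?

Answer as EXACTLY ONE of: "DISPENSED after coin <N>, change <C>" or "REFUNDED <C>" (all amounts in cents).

Answer: REFUNDED 35

Derivation:
Price: 70¢
Coin 1 (dime, 10¢): balance = 10¢
Coin 2 (quarter, 25¢): balance = 35¢
All coins inserted, balance 35¢ < price 70¢ → REFUND 35¢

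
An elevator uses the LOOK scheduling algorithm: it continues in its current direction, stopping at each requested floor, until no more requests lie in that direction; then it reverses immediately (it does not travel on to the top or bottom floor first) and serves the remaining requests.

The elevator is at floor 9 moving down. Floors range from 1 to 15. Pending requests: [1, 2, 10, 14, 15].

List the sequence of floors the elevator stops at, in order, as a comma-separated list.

Answer: 2, 1, 10, 14, 15

Derivation:
Current: 9, moving DOWN
Serve below first (descending): [2, 1]
Then reverse, serve above (ascending): [10, 14, 15]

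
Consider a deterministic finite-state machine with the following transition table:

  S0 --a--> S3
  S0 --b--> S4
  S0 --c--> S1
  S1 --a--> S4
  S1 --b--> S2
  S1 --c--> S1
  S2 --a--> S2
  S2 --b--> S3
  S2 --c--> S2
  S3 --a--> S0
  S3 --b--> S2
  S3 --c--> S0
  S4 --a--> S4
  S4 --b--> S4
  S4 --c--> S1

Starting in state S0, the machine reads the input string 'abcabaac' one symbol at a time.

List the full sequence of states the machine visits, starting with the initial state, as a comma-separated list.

Start: S0
  read 'a': S0 --a--> S3
  read 'b': S3 --b--> S2
  read 'c': S2 --c--> S2
  read 'a': S2 --a--> S2
  read 'b': S2 --b--> S3
  read 'a': S3 --a--> S0
  read 'a': S0 --a--> S3
  read 'c': S3 --c--> S0

Answer: S0, S3, S2, S2, S2, S3, S0, S3, S0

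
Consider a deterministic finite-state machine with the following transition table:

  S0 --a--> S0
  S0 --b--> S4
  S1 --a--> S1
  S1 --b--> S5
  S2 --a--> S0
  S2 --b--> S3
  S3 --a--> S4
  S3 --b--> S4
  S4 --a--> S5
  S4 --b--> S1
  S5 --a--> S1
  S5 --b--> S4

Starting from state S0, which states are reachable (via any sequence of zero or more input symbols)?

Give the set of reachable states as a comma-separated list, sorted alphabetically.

BFS from S0:
  visit S0: S0--a-->S0 (seen), S0--b-->S4 (new)
  visit S4: S4--a-->S5 (new), S4--b-->S1 (new)
  visit S5: S5--a-->S1 (seen), S5--b-->S4 (seen)
  visit S1: S1--a-->S1 (seen), S1--b-->S5 (seen)

Answer: S0, S1, S4, S5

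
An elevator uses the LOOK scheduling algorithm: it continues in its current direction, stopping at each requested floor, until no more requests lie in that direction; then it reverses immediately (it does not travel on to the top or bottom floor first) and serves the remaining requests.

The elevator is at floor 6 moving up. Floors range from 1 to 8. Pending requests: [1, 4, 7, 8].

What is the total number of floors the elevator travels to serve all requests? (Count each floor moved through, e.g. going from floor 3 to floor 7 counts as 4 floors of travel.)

Answer: 9

Derivation:
Start at floor 6 moving up, LOOK stop order: [7, 8, 4, 1]
  6 → 7: |7-6| = 1, total = 1
  7 → 8: |8-7| = 1, total = 2
  8 → 4: |4-8| = 4, total = 6
  4 → 1: |1-4| = 3, total = 9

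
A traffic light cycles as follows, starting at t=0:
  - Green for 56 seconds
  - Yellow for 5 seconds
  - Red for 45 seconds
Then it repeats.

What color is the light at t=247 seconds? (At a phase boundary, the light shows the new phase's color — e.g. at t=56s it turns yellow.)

Answer: green

Derivation:
Cycle length = 56 + 5 + 45 = 106s
t = 247, phase_t = 247 mod 106 = 35
35 < 56 (green end) → GREEN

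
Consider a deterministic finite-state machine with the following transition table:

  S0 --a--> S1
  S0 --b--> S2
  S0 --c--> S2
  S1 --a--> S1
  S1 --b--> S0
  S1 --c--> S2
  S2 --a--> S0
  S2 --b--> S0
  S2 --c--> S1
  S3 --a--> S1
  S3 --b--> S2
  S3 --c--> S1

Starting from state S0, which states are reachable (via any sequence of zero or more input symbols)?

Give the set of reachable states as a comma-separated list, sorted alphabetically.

BFS from S0:
  visit S0: S0--a-->S1 (new), S0--b-->S2 (new), S0--c-->S2 (seen)
  visit S1: S1--a-->S1 (seen), S1--b-->S0 (seen), S1--c-->S2 (seen)
  visit S2: S2--a-->S0 (seen), S2--b-->S0 (seen), S2--c-->S1 (seen)

Answer: S0, S1, S2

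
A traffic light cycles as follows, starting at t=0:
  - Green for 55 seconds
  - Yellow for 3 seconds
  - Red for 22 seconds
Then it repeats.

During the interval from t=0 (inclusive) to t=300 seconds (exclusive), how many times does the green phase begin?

Answer: 4

Derivation:
Cycle = 55+3+22 = 80s
green phase starts at t = k*80 + 0 for k=0,1,2,...
Need k*80+0 < 300 → k < 3.750
k ∈ {0, ..., 3} → 4 starts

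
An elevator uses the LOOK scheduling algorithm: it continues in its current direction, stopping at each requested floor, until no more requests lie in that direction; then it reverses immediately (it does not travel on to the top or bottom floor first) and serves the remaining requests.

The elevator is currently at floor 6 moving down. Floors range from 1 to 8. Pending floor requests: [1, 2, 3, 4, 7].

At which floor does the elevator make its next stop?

Answer: 4

Derivation:
Current floor: 6, direction: down
Requests above: [7]
Requests below: [1, 2, 3, 4]
Moving down and requests lie below → nearest below is max([1, 2, 3, 4]) = 4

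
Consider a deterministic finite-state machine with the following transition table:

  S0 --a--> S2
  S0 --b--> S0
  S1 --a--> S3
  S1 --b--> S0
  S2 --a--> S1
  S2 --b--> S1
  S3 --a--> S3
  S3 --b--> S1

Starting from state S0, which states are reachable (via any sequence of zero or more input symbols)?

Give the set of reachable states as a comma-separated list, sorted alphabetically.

BFS from S0:
  visit S0: S0--a-->S2 (new), S0--b-->S0 (seen)
  visit S2: S2--a-->S1 (new), S2--b-->S1 (seen)
  visit S1: S1--a-->S3 (new), S1--b-->S0 (seen)
  visit S3: S3--a-->S3 (seen), S3--b-->S1 (seen)

Answer: S0, S1, S2, S3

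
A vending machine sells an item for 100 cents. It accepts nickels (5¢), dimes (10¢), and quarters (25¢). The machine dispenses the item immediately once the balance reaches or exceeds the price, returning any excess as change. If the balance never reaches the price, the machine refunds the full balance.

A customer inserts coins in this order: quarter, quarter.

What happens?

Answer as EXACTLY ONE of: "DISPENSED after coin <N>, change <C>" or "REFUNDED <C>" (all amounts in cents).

Price: 100¢
Coin 1 (quarter, 25¢): balance = 25¢
Coin 2 (quarter, 25¢): balance = 50¢
All coins inserted, balance 50¢ < price 100¢ → REFUND 50¢

Answer: REFUNDED 50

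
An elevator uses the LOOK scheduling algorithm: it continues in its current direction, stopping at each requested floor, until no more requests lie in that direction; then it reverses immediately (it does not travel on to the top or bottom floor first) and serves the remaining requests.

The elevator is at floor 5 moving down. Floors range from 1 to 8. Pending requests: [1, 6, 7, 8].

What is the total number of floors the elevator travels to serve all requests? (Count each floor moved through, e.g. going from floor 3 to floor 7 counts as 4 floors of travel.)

Start at floor 5 moving down, LOOK stop order: [1, 6, 7, 8]
  5 → 1: |1-5| = 4, total = 4
  1 → 6: |6-1| = 5, total = 9
  6 → 7: |7-6| = 1, total = 10
  7 → 8: |8-7| = 1, total = 11

Answer: 11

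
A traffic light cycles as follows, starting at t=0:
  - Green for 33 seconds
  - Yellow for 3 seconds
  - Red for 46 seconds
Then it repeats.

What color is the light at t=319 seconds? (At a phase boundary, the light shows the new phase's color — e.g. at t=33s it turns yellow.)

Answer: red

Derivation:
Cycle length = 33 + 3 + 46 = 82s
t = 319, phase_t = 319 mod 82 = 73
73 >= 36 → RED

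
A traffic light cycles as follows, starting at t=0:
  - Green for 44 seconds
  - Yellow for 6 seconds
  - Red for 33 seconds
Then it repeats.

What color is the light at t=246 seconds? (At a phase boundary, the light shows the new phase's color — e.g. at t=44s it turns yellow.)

Answer: red

Derivation:
Cycle length = 44 + 6 + 33 = 83s
t = 246, phase_t = 246 mod 83 = 80
80 >= 50 → RED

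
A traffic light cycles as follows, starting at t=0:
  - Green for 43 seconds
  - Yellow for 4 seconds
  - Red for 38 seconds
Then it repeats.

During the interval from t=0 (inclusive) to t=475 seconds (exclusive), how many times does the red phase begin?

Cycle = 43+4+38 = 85s
red phase starts at t = k*85 + 47 for k=0,1,2,...
Need k*85+47 < 475 → k < 5.035
k ∈ {0, ..., 5} → 6 starts

Answer: 6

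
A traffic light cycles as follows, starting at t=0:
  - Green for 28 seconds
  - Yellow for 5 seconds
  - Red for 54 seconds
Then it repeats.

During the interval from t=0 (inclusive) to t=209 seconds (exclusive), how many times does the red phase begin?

Answer: 3

Derivation:
Cycle = 28+5+54 = 87s
red phase starts at t = k*87 + 33 for k=0,1,2,...
Need k*87+33 < 209 → k < 2.023
k ∈ {0, ..., 2} → 3 starts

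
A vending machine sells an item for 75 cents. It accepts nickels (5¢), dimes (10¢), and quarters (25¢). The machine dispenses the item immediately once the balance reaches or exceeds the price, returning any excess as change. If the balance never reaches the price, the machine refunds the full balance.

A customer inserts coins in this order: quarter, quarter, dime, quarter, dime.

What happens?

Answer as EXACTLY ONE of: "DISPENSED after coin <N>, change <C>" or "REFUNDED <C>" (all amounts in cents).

Answer: DISPENSED after coin 4, change 10

Derivation:
Price: 75¢
Coin 1 (quarter, 25¢): balance = 25¢
Coin 2 (quarter, 25¢): balance = 50¢
Coin 3 (dime, 10¢): balance = 60¢
Coin 4 (quarter, 25¢): balance = 85¢
  → balance >= price → DISPENSE, change = 85 - 75 = 10¢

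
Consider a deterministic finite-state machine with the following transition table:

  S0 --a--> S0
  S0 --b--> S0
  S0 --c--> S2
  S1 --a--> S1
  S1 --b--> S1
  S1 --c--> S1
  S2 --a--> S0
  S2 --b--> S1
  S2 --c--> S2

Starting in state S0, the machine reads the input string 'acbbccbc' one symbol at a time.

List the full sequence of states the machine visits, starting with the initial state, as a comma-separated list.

Start: S0
  read 'a': S0 --a--> S0
  read 'c': S0 --c--> S2
  read 'b': S2 --b--> S1
  read 'b': S1 --b--> S1
  read 'c': S1 --c--> S1
  read 'c': S1 --c--> S1
  read 'b': S1 --b--> S1
  read 'c': S1 --c--> S1

Answer: S0, S0, S2, S1, S1, S1, S1, S1, S1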